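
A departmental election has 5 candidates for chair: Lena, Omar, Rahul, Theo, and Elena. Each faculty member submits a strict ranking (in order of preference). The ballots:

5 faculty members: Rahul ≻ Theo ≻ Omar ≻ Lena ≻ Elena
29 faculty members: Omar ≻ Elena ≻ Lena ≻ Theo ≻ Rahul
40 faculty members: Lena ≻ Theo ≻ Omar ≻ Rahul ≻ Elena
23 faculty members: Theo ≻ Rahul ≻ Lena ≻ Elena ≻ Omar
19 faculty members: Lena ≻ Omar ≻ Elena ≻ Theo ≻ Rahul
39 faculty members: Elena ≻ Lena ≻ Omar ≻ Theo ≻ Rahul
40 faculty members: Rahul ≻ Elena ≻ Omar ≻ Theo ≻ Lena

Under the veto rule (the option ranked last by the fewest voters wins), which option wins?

Last-place votes: Lena 40, Omar 23, Rahul 87, Theo 0, Elena 45.
Theo is ranked last by the fewest voters, so Theo wins.

Theo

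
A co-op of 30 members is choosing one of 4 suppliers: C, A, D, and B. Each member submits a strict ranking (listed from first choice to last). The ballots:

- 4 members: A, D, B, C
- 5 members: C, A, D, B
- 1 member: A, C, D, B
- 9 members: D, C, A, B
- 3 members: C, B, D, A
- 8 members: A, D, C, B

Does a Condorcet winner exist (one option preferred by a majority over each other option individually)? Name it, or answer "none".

Checking pairwise contests:
D beats C 21–9.
C beats A 17–13.
A beats D 18–12.
C beats B 26–4.
Every option loses at least one head-to-head, so there is no Condorcet winner.

none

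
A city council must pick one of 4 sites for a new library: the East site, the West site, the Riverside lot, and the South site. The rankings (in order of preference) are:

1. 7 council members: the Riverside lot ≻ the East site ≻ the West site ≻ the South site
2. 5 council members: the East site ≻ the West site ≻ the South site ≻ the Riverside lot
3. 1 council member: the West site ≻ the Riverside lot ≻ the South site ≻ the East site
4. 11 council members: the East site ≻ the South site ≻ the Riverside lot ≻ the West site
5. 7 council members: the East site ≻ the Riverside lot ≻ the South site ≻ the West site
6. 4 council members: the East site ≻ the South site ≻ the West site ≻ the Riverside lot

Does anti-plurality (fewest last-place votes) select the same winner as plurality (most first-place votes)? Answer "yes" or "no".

yes

Anti-plurality — last-place votes: the East site 1, the West site 18, the Riverside lot 9, the South site 7. Winner: the East site.
Plurality — first-place votes: the East site 27, the West site 1, the Riverside lot 7, the South site 0. Winner: the East site.
The two methods agree.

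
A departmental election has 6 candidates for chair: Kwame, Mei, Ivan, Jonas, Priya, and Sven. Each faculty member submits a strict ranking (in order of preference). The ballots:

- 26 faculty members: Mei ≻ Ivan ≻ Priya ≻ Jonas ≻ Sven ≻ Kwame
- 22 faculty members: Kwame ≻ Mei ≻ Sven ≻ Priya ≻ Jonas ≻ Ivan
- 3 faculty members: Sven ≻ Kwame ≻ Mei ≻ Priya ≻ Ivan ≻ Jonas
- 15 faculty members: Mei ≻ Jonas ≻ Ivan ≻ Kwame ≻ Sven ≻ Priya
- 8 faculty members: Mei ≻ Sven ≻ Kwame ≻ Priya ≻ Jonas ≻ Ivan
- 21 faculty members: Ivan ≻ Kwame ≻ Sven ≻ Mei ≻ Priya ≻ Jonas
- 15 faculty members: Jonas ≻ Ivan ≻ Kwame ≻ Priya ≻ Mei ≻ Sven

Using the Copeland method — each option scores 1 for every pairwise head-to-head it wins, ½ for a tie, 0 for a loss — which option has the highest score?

Kwame: beats Mei, Priya, and Sven; loses to Ivan and Jonas → score 3.
Mei: beats Ivan, Jonas, Priya, and Sven; loses to Kwame → score 4.
Ivan: beats Kwame, Priya, and Sven; loses to Mei and Jonas → score 3.
Jonas: beats Kwame, Ivan, and Sven; loses to Mei and Priya → score 3.
Priya: beats Jonas; loses to Kwame, Mei, Ivan, and Sven → score 1.
Sven: beats Priya; loses to Kwame, Mei, Ivan, and Jonas → score 1.
Mei has the best pairwise record.

Mei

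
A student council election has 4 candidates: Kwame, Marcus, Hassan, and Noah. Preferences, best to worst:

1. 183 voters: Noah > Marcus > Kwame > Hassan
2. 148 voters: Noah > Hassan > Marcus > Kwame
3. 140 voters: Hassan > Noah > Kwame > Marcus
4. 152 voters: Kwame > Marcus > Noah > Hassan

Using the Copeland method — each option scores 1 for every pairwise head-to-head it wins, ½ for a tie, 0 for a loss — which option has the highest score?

Noah

Kwame: beats Hassan; loses to Marcus and Noah → score 1.
Marcus: beats Kwame and Hassan; loses to Noah → score 2.
Hassan: loses to Kwame, Marcus, and Noah → score 0.
Noah: beats Kwame, Marcus, and Hassan → score 3.
Noah has the best pairwise record.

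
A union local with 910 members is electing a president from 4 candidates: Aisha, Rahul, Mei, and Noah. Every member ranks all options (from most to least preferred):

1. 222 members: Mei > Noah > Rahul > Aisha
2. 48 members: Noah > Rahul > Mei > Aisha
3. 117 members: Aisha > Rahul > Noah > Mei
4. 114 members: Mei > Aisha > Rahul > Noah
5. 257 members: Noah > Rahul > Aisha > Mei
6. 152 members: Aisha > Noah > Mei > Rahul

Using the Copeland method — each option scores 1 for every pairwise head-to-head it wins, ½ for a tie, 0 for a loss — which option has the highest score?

Aisha: beats Mei; loses to Rahul and Noah → score 1.
Rahul: beats Aisha; loses to Mei and Noah → score 1.
Mei: beats Rahul; loses to Aisha and Noah → score 1.
Noah: beats Aisha, Rahul, and Mei → score 3.
Noah has the best pairwise record.

Noah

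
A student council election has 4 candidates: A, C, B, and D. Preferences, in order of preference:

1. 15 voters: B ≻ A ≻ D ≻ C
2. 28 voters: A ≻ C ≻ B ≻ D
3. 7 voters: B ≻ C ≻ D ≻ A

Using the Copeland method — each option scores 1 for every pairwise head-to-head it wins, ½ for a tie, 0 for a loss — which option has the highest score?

A

A: beats C, B, and D → score 3.
C: beats B and D; loses to A → score 2.
B: beats D; loses to A and C → score 1.
D: loses to A, C, and B → score 0.
A has the best pairwise record.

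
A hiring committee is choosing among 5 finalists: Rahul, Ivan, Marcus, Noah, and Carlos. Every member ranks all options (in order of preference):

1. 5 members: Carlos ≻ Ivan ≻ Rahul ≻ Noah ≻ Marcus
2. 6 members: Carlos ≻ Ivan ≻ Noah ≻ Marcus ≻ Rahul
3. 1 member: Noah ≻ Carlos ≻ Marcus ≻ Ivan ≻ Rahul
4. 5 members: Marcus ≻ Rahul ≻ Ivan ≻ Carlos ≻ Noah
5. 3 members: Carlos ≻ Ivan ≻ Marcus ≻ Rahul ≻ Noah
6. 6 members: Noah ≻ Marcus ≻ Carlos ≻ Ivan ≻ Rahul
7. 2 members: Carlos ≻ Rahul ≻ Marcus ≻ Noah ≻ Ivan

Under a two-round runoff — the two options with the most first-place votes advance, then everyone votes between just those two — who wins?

Round 1 first-place votes: Rahul 0, Ivan 0, Marcus 5, Noah 7, Carlos 16.
Carlos and Noah advance.
Runoff: Carlos is preferred to Noah by 21 voters; Noah by 7.
Carlos wins the runoff.

Carlos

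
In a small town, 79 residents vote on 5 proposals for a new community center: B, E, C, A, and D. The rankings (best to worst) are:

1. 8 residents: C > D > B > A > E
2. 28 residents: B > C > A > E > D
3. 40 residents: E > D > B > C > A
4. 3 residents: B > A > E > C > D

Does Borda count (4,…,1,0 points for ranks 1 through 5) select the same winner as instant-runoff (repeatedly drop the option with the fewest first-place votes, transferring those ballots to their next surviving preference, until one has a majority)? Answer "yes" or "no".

no

Borda — scores: B 220, E 194, C 159, A 73, D 144. Winner: B.
Instant-runoff — R1 B 31, E 40, C 8, A 0, D 0 (E winner). Winner: E.
The two methods disagree.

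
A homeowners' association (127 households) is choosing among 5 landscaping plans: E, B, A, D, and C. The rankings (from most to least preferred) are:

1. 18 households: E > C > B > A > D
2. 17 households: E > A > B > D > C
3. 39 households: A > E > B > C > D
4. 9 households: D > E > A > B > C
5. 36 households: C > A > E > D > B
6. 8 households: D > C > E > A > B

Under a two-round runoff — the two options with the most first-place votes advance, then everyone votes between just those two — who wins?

A

Round 1 first-place votes: E 35, B 0, A 39, D 17, C 36.
A and C advance.
Runoff: A is preferred to C by 65 voters; C by 62.
A wins the runoff.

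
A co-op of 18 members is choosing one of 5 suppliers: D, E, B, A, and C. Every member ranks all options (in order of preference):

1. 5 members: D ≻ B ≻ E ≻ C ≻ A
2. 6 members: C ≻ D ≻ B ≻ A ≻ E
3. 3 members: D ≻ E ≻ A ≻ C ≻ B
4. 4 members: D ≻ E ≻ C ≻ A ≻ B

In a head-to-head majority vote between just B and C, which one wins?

C

Voters preferring B to C: 5; preferring C to B: 13.
C wins the head-to-head.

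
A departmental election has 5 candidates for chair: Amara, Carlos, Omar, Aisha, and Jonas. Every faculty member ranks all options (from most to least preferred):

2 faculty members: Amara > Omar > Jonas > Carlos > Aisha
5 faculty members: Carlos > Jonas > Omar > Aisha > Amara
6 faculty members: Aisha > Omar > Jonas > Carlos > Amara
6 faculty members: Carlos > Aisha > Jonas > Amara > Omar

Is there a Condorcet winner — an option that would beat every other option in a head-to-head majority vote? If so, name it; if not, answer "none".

Carlos

Carlos vs Amara: 17–2 for Carlos.
Carlos vs Omar: 11–8 for Carlos.
Carlos vs Aisha: 13–6 for Carlos.
Carlos vs Jonas: 11–8 for Carlos.
Carlos beats every other option head-to-head.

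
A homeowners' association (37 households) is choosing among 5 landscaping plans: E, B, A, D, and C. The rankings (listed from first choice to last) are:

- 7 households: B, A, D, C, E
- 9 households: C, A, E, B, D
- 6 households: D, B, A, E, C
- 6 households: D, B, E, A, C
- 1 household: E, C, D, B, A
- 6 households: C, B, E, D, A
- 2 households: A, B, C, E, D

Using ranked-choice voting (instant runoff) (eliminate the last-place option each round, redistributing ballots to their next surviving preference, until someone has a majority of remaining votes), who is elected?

Round 1: E 1, B 7, A 2, D 12, C 15. Eliminate E.
Round 2: B 7, A 2, D 12, C 16. Eliminate A.
Round 3: B 9, D 12, C 16. Eliminate B.
Round 4: D 19, C 18. D has a majority.

D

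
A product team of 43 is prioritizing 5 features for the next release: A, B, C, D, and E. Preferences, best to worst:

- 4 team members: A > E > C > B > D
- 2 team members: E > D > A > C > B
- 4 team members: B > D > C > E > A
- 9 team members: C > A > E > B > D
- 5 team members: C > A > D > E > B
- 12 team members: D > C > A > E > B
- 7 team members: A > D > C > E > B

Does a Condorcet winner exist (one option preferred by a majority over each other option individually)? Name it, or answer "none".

Checking pairwise contests:
C beats A 30–13.
A beats B 39–4.
D beats C 25–18.
A beats D 25–18.
A beats E 37–6.
Every option loses at least one head-to-head, so there is no Condorcet winner.

none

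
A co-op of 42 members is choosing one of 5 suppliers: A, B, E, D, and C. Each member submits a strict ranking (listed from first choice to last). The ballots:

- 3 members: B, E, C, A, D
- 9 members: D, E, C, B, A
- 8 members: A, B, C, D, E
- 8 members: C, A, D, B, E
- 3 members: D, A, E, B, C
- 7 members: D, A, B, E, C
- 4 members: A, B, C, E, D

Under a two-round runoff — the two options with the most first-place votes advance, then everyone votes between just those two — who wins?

A

Round 1 first-place votes: A 12, B 3, E 0, D 19, C 8.
D and A advance.
Runoff: D is preferred to A by 19 voters; A by 23.
A wins the runoff.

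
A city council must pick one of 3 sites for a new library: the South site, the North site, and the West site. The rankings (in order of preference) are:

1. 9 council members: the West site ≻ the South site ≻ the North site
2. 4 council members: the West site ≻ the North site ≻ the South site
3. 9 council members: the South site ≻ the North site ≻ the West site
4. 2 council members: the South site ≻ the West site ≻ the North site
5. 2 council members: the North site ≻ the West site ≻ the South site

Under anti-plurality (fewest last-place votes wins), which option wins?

Last-place votes: the South site 6, the North site 11, the West site 9.
the South site is ranked last by the fewest voters, so the South site wins.

the South site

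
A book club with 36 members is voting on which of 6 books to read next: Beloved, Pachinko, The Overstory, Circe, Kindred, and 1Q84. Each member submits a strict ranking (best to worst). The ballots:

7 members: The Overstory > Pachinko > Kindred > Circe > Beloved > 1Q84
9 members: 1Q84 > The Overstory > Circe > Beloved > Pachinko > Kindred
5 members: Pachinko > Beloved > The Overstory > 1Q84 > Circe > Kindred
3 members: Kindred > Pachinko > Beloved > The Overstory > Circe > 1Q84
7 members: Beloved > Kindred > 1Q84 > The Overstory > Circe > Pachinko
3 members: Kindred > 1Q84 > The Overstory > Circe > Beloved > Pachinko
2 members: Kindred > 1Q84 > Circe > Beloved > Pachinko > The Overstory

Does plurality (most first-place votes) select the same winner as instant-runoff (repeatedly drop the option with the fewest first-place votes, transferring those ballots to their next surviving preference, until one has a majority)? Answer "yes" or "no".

Plurality — first-place votes: Beloved 7, Pachinko 5, The Overstory 7, Circe 0, Kindred 8, 1Q84 9. Winner: 1Q84.
Instant-runoff — R1 Beloved 7, Pachinko 5, The Overstory 7, Circe 0, Kindred 8, 1Q84 9 (Circe out); R2 Beloved 7, Pachinko 5, The Overstory 7, Kindred 8, 1Q84 9 (Pachinko out); R3 Beloved 12, The Overstory 7, Kindred 8, 1Q84 9 (The Overstory out); R4 Beloved 12, Kindred 15, 1Q84 9 (1Q84 out); R5 Beloved 21, Kindred 15 (Beloved winner). Winner: Beloved.
The two methods disagree.

no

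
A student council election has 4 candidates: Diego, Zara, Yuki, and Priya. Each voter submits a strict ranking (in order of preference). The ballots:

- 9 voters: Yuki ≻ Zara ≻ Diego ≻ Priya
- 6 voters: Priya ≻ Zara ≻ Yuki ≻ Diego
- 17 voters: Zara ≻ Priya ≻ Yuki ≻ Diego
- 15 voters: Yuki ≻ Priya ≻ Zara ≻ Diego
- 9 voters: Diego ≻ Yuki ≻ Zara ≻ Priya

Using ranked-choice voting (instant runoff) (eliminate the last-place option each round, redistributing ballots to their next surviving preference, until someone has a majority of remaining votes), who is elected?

Yuki

Round 1: Diego 9, Zara 17, Yuki 24, Priya 6. Eliminate Priya.
Round 2: Diego 9, Zara 23, Yuki 24. Eliminate Diego.
Round 3: Zara 23, Yuki 33. Yuki has a majority.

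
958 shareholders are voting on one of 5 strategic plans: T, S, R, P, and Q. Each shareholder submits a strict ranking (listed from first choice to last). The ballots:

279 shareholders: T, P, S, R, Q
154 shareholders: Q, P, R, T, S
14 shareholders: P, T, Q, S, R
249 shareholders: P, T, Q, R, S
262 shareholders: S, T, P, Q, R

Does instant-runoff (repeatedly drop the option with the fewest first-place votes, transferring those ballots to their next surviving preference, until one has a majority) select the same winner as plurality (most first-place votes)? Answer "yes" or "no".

yes

Instant-runoff — R1 T 279, S 262, R 0, P 263, Q 154 (R out); R2 T 279, S 262, P 263, Q 154 (Q out); R3 T 279, S 262, P 417 (S out); R4 T 541, P 417 (T winner). Winner: T.
Plurality — first-place votes: T 279, S 262, R 0, P 263, Q 154. Winner: T.
The two methods agree.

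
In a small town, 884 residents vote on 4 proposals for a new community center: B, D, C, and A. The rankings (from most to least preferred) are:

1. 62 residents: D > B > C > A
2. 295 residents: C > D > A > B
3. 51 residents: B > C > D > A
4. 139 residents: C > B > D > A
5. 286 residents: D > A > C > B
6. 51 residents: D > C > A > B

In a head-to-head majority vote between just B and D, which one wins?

D

Voters preferring B to D: 190; preferring D to B: 694.
D wins the head-to-head.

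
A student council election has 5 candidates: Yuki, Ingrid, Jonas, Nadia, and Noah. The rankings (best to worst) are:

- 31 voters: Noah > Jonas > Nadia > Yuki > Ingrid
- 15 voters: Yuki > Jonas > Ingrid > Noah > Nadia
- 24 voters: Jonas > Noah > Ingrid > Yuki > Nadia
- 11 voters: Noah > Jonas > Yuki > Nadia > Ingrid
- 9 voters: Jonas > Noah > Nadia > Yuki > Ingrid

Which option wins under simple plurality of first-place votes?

Noah

First-place votes: Yuki 15, Ingrid 0, Jonas 33, Nadia 0, Noah 42.
Noah has the most first-place votes.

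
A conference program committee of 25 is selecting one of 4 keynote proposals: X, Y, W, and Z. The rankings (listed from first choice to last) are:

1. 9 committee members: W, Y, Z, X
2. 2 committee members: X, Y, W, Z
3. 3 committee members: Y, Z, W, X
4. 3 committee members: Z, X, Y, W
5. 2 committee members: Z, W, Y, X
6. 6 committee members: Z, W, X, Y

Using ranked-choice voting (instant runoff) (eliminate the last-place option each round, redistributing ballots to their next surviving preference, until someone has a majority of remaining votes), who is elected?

Z

Round 1: X 2, Y 3, W 9, Z 11. Eliminate X.
Round 2: Y 5, W 9, Z 11. Eliminate Y.
Round 3: W 11, Z 14. Z has a majority.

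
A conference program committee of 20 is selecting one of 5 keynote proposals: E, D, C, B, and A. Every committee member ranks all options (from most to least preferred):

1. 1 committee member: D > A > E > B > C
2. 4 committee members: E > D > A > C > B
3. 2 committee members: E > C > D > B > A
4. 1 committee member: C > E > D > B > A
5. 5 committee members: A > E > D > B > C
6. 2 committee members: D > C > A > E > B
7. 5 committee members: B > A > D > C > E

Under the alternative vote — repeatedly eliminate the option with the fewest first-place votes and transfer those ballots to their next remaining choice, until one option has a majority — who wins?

A

Round 1: E 6, D 3, C 1, B 5, A 5. Eliminate C.
Round 2: E 7, D 3, B 5, A 5. Eliminate D.
Round 3: E 7, B 5, A 8. Eliminate B.
Round 4: E 7, A 13. A has a majority.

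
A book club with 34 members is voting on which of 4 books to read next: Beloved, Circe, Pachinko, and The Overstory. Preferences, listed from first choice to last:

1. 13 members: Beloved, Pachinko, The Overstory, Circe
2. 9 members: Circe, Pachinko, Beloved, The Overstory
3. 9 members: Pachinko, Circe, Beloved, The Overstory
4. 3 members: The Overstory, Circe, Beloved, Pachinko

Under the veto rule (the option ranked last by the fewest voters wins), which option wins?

Beloved

Last-place votes: Beloved 0, Circe 13, Pachinko 3, The Overstory 18.
Beloved is ranked last by the fewest voters, so Beloved wins.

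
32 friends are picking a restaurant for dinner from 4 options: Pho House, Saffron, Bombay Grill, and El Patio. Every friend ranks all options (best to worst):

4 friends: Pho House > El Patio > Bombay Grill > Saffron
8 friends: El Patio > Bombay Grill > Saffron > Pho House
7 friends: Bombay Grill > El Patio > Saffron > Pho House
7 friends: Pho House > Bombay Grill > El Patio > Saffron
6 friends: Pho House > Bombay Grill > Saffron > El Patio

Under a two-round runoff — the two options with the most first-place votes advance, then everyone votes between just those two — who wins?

Pho House

Round 1 first-place votes: Pho House 17, Saffron 0, Bombay Grill 7, El Patio 8.
Pho House and El Patio advance.
Runoff: Pho House is preferred to El Patio by 17 voters; El Patio by 15.
Pho House wins the runoff.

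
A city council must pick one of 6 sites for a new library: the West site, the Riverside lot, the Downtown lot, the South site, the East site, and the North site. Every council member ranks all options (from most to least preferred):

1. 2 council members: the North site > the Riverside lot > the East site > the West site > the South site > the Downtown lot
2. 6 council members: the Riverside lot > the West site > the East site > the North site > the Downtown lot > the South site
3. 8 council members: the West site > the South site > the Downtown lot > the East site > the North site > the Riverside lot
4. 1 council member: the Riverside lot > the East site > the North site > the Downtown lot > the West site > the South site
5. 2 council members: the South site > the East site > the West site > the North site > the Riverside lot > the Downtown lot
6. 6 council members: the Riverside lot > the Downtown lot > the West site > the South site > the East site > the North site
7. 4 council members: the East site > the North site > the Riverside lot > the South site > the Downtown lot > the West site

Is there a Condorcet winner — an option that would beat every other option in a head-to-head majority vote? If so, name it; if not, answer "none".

Checking pairwise contests:
the Riverside lot beats the West site 19–10.
the North site beats the Riverside lot 16–13.
the West site beats the Downtown lot 18–11.
the West site beats the South site 23–6.
the West site beats the East site 20–9.
the West site beats the North site 22–7.
Every option loses at least one head-to-head, so there is no Condorcet winner.

none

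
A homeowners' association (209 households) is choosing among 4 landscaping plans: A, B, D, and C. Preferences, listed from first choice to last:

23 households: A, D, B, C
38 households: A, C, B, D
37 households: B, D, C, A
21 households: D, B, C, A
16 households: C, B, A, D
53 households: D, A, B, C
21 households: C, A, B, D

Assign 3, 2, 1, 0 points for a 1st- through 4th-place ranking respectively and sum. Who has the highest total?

A

A: 23·3 + 38·3 + 37·0 + 21·0 + 16·1 + 53·2 + 21·2 = 347
B: 23·1 + 38·1 + 37·3 + 21·2 + 16·2 + 53·1 + 21·1 = 320
D: 23·2 + 38·0 + 37·2 + 21·3 + 16·0 + 53·3 + 21·0 = 342
C: 23·0 + 38·2 + 37·1 + 21·1 + 16·3 + 53·0 + 21·3 = 245
A has the highest Borda score (347).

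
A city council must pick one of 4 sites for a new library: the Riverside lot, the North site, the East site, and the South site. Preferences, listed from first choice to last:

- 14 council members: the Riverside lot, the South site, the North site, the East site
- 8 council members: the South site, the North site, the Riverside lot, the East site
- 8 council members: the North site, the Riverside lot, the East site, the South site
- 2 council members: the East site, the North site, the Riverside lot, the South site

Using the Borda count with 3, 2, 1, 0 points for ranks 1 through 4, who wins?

the Riverside lot

the Riverside lot: 14·3 + 8·1 + 8·2 + 2·1 = 68
the North site: 14·1 + 8·2 + 8·3 + 2·2 = 58
the East site: 14·0 + 8·0 + 8·1 + 2·3 = 14
the South site: 14·2 + 8·3 + 8·0 + 2·0 = 52
the Riverside lot has the highest Borda score (68).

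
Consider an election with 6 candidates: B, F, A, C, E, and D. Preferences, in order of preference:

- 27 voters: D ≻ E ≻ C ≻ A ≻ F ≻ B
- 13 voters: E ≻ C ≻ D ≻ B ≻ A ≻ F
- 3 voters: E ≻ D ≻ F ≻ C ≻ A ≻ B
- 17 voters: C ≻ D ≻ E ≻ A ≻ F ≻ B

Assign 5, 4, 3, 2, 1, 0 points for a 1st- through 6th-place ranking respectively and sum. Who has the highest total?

D

B: 27·0 + 13·2 + 3·0 + 17·0 = 26
F: 27·1 + 13·0 + 3·3 + 17·1 = 53
A: 27·2 + 13·1 + 3·1 + 17·2 = 104
C: 27·3 + 13·4 + 3·2 + 17·5 = 224
E: 27·4 + 13·5 + 3·5 + 17·3 = 239
D: 27·5 + 13·3 + 3·4 + 17·4 = 254
D has the highest Borda score (254).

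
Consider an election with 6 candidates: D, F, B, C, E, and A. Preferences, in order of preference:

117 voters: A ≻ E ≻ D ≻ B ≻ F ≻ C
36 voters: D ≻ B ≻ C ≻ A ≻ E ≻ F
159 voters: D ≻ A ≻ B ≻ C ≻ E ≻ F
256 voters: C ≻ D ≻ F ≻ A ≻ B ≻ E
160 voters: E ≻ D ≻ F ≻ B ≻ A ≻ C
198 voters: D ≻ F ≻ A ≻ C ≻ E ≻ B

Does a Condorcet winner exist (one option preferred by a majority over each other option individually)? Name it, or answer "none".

D

D vs F: 926–0 for D.
D vs B: 926–0 for D.
D vs C: 670–256 for D.
D vs E: 649–277 for D.
D vs A: 809–117 for D.
D beats every other option head-to-head.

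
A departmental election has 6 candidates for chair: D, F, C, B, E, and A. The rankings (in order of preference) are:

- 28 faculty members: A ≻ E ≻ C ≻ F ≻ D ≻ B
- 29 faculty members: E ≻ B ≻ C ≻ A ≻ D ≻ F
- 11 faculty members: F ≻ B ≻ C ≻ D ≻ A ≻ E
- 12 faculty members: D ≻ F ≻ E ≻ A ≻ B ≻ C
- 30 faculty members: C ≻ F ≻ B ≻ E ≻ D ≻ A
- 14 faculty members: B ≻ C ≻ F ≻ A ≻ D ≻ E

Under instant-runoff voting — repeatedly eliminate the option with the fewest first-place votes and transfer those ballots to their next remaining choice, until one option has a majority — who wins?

E

Round 1: D 12, F 11, C 30, B 14, E 29, A 28. Eliminate F.
Round 2: D 12, C 30, B 25, E 29, A 28. Eliminate D.
Round 3: C 30, B 25, E 41, A 28. Eliminate B.
Round 4: C 55, E 41, A 28. Eliminate A.
Round 5: C 55, E 69. E has a majority.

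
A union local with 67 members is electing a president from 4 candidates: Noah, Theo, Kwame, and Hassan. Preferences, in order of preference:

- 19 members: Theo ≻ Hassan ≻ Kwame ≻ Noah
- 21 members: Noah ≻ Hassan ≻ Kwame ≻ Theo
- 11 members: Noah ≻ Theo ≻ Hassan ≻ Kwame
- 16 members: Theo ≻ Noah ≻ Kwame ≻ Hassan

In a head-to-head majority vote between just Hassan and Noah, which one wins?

Voters preferring Hassan to Noah: 19; preferring Noah to Hassan: 48.
Noah wins the head-to-head.

Noah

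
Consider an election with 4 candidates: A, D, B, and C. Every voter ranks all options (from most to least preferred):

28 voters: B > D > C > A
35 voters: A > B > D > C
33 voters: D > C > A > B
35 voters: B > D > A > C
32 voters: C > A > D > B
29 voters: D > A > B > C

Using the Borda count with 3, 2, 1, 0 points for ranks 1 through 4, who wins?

A: 28·0 + 35·3 + 33·1 + 35·1 + 32·2 + 29·2 = 295
D: 28·2 + 35·1 + 33·3 + 35·2 + 32·1 + 29·3 = 379
B: 28·3 + 35·2 + 33·0 + 35·3 + 32·0 + 29·1 = 288
C: 28·1 + 35·0 + 33·2 + 35·0 + 32·3 + 29·0 = 190
D has the highest Borda score (379).

D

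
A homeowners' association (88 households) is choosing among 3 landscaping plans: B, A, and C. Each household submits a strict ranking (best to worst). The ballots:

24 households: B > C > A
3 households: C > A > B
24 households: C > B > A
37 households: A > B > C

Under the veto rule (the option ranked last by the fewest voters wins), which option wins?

B

Last-place votes: B 3, A 48, C 37.
B is ranked last by the fewest voters, so B wins.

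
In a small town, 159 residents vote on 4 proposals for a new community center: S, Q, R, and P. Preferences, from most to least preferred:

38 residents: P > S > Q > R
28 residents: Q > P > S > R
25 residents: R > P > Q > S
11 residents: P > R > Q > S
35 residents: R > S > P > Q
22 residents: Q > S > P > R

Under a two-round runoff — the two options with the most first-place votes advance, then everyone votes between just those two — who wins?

Round 1 first-place votes: S 0, Q 50, R 60, P 49.
R and Q advance.
Runoff: R is preferred to Q by 71 voters; Q by 88.
Q wins the runoff.

Q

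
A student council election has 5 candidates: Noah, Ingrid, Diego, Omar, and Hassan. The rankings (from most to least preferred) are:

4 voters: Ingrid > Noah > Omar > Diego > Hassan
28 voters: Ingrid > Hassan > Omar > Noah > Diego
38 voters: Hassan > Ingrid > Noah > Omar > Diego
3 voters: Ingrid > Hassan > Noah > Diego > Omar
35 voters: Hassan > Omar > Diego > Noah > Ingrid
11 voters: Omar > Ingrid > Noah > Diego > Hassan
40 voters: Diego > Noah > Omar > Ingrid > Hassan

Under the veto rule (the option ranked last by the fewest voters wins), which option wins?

Last-place votes: Noah 0, Ingrid 35, Diego 66, Omar 3, Hassan 55.
Noah is ranked last by the fewest voters, so Noah wins.

Noah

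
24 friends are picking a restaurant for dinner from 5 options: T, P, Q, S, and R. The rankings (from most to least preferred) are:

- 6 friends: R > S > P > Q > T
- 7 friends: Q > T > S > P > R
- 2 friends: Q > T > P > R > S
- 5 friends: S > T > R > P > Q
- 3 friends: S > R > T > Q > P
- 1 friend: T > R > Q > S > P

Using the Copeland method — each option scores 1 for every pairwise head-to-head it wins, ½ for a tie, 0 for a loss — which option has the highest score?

T: beats P and R; loses to Q and S → score 2.
P: loses to T, Q, S, and R → score 0.
Q: beats T and P; loses to S and R → score 2.
S: beats T, P, Q, and R → score 4.
R: beats P and Q; loses to T and S → score 2.
S has the best pairwise record.

S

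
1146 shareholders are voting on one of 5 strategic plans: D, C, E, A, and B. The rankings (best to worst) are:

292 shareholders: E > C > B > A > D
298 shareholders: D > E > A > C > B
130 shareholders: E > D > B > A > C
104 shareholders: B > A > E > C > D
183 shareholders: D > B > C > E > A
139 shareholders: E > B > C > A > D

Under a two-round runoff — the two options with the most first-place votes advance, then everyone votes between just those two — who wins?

E

Round 1 first-place votes: D 481, C 0, E 561, A 0, B 104.
E and D advance.
Runoff: E is preferred to D by 665 voters; D by 481.
E wins the runoff.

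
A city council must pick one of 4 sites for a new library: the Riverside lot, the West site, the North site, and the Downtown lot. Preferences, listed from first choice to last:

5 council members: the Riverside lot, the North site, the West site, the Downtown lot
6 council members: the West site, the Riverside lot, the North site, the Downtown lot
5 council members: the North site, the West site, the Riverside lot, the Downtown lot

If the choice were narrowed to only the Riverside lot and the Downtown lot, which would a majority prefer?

the Riverside lot

Voters preferring the Riverside lot to the Downtown lot: 16; preferring the Downtown lot to the Riverside lot: 0.
the Riverside lot wins the head-to-head.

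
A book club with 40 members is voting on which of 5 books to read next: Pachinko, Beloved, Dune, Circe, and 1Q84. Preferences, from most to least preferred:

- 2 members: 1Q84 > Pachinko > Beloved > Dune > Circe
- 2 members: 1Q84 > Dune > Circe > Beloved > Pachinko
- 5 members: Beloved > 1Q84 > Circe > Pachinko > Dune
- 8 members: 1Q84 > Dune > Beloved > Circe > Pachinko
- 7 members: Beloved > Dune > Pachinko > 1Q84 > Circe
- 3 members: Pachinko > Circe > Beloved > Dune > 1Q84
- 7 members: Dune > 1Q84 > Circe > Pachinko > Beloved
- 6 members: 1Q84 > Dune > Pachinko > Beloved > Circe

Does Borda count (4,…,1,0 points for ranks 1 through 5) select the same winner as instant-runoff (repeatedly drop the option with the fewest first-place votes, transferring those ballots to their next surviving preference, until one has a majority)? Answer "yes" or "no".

yes

Borda — scores: Pachinko 56, Beloved 82, Dune 102, Circe 45, 1Q84 115. Winner: 1Q84.
Instant-runoff — R1 Pachinko 3, Beloved 12, Dune 7, Circe 0, 1Q84 18 (Circe out); R2 Pachinko 3, Beloved 12, Dune 7, 1Q84 18 (Pachinko out); R3 Beloved 15, Dune 7, 1Q84 18 (Dune out); R4 Beloved 15, 1Q84 25 (1Q84 winner). Winner: 1Q84.
The two methods agree.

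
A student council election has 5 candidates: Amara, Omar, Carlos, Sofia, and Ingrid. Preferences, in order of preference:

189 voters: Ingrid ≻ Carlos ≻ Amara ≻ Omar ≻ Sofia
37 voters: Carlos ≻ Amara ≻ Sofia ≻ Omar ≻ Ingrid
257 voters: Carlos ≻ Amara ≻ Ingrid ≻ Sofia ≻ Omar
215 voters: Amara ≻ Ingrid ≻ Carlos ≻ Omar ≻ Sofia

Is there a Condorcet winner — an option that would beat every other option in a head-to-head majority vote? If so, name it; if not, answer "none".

Checking pairwise contests:
Carlos beats Amara 483–215.
Amara beats Omar 698–0.
Ingrid beats Carlos 404–294.
Amara beats Sofia 698–0.
Amara beats Ingrid 509–189.
Every option loses at least one head-to-head, so there is no Condorcet winner.

none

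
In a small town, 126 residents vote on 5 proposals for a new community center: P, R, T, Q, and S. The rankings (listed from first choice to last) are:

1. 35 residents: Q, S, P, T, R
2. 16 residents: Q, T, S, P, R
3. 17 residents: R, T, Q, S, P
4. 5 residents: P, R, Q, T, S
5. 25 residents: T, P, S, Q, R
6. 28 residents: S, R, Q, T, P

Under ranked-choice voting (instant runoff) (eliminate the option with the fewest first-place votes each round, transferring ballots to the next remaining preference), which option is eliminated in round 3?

Round 1: P 5, R 17, T 25, Q 51, S 28. Eliminate P.
Round 2: R 22, T 25, Q 51, S 28. Eliminate R.
Round 3: T 42, Q 56, S 28. Eliminate S.

S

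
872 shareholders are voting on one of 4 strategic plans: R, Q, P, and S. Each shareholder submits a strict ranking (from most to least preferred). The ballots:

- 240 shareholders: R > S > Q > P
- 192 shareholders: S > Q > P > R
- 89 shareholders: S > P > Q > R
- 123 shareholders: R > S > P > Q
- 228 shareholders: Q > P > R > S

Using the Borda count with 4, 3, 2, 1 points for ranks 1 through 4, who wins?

R: 240·4 + 192·1 + 89·1 + 123·4 + 228·2 = 2189
Q: 240·2 + 192·3 + 89·2 + 123·1 + 228·4 = 2269
P: 240·1 + 192·2 + 89·3 + 123·2 + 228·3 = 1821
S: 240·3 + 192·4 + 89·4 + 123·3 + 228·1 = 2441
S has the highest Borda score (2441).

S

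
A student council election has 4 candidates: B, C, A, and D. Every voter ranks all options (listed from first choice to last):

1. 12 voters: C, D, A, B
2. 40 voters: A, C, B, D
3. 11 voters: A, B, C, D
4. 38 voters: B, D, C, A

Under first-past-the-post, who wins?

First-place votes: B 38, C 12, A 51, D 0.
A has the most first-place votes.

A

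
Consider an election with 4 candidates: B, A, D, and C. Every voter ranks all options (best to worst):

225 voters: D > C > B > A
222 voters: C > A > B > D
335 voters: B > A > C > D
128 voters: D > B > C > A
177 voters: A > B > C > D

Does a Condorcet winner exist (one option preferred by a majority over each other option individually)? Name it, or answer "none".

B

B vs A: 688–399 for B.
B vs D: 734–353 for B.
B vs C: 640–447 for B.
B beats every other option head-to-head.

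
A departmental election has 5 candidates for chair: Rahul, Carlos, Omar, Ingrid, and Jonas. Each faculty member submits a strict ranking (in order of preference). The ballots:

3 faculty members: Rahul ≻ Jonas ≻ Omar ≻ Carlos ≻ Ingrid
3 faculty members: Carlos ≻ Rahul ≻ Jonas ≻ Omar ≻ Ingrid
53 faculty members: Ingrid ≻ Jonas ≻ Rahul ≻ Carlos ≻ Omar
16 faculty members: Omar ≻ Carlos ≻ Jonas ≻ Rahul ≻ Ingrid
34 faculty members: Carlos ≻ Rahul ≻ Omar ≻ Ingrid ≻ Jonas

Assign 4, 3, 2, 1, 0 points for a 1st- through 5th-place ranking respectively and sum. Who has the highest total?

Rahul: 3·4 + 3·3 + 53·2 + 16·1 + 34·3 = 245
Carlos: 3·1 + 3·4 + 53·1 + 16·3 + 34·4 = 252
Omar: 3·2 + 3·1 + 53·0 + 16·4 + 34·2 = 141
Ingrid: 3·0 + 3·0 + 53·4 + 16·0 + 34·1 = 246
Jonas: 3·3 + 3·2 + 53·3 + 16·2 + 34·0 = 206
Carlos has the highest Borda score (252).

Carlos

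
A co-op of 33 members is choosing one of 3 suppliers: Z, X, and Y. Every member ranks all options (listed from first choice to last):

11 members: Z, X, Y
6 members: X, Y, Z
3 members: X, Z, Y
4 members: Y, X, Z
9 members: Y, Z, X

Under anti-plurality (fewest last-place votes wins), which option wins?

X

Last-place votes: Z 10, X 9, Y 14.
X is ranked last by the fewest voters, so X wins.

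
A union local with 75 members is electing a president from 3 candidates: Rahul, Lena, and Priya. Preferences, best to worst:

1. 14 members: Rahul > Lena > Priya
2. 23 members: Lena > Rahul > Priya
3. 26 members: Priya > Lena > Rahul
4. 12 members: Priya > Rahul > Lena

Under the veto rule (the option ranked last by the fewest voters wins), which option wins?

Lena

Last-place votes: Rahul 26, Lena 12, Priya 37.
Lena is ranked last by the fewest voters, so Lena wins.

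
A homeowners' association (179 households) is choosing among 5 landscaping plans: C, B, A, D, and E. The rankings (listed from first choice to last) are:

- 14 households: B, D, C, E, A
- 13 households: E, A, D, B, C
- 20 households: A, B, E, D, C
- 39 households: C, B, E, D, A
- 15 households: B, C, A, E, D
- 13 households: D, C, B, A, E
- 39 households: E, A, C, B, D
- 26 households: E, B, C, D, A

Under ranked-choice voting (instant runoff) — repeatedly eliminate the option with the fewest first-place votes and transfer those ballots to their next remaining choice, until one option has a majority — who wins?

Round 1: C 39, B 29, A 20, D 13, E 78. Eliminate D.
Round 2: C 52, B 29, A 20, E 78. Eliminate A.
Round 3: C 52, B 49, E 78. Eliminate B.
Round 4: C 81, E 98. E has a majority.

E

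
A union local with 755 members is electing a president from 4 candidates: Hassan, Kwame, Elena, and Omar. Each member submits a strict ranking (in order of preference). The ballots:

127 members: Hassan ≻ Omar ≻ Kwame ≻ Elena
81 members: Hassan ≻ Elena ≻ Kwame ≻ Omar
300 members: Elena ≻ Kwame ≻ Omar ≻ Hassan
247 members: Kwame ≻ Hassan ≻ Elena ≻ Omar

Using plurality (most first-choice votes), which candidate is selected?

First-place votes: Hassan 208, Kwame 247, Elena 300, Omar 0.
Elena has the most first-place votes.

Elena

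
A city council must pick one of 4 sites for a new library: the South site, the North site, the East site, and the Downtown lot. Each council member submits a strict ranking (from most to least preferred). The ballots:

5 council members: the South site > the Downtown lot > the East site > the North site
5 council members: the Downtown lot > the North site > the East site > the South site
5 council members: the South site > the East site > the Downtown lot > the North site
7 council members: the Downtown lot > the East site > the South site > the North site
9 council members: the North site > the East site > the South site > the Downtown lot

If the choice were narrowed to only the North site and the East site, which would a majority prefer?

Voters preferring the North site to the East site: 14; preferring the East site to the North site: 17.
the East site wins the head-to-head.

the East site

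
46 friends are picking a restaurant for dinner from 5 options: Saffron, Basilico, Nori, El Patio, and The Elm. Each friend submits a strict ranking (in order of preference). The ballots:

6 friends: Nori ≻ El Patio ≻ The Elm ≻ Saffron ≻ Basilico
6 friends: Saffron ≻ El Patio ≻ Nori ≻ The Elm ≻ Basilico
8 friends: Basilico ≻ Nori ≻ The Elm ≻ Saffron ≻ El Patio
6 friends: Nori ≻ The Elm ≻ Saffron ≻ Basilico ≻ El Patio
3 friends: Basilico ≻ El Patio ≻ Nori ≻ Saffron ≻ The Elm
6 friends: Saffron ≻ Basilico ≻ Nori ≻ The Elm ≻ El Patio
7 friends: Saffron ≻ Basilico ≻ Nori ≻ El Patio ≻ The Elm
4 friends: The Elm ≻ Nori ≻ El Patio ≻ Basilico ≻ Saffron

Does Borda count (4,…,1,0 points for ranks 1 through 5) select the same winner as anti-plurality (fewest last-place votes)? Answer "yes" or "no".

Borda — scores: Saffron 105, Basilico 93, Nori 128, El Patio 60, The Elm 74. Winner: Nori.
Anti-plurality — last-place votes: Saffron 4, Basilico 12, Nori 0, El Patio 20, The Elm 10. Winner: Nori.
The two methods agree.

yes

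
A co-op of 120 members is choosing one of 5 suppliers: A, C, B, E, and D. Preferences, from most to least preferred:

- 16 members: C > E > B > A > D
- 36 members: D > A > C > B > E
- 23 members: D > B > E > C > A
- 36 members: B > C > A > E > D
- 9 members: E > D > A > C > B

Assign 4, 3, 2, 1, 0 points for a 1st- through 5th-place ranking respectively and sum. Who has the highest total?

A: 16·1 + 36·3 + 23·0 + 36·2 + 9·2 = 214
C: 16·4 + 36·2 + 23·1 + 36·3 + 9·1 = 276
B: 16·2 + 36·1 + 23·3 + 36·4 + 9·0 = 281
E: 16·3 + 36·0 + 23·2 + 36·1 + 9·4 = 166
D: 16·0 + 36·4 + 23·4 + 36·0 + 9·3 = 263
B has the highest Borda score (281).

B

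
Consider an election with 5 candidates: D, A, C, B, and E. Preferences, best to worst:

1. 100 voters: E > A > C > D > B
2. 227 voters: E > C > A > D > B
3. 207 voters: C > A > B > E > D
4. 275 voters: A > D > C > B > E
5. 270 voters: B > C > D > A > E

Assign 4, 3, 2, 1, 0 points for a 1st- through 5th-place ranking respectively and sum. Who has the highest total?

D: 100·1 + 227·1 + 207·0 + 275·3 + 270·2 = 1692
A: 100·3 + 227·2 + 207·3 + 275·4 + 270·1 = 2745
C: 100·2 + 227·3 + 207·4 + 275·2 + 270·3 = 3069
B: 100·0 + 227·0 + 207·2 + 275·1 + 270·4 = 1769
E: 100·4 + 227·4 + 207·1 + 275·0 + 270·0 = 1515
C has the highest Borda score (3069).

C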